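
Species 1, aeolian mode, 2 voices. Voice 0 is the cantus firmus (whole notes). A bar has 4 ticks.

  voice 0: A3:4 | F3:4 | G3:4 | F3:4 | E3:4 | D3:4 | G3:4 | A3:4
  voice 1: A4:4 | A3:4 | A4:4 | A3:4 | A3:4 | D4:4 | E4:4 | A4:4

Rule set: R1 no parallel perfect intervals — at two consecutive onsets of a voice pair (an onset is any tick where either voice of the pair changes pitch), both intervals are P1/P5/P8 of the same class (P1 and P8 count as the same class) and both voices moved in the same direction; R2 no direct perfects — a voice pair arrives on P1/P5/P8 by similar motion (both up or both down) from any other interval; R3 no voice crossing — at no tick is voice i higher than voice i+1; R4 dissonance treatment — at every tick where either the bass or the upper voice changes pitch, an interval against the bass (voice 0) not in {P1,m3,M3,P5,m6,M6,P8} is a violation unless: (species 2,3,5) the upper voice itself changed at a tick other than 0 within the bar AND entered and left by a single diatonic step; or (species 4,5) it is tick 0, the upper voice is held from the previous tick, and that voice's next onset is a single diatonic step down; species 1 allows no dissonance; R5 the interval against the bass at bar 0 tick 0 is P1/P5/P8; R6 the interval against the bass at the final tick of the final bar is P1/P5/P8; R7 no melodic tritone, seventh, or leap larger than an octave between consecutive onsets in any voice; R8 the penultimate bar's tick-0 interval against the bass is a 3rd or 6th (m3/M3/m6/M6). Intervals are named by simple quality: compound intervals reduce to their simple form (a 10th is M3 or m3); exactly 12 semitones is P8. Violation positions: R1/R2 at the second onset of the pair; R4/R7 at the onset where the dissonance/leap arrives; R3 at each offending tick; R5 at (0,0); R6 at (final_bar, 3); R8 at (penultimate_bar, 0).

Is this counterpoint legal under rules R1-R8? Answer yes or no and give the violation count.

No (3 violations)

bar 0: v0=A3 v1=A4 (P8)
bar 1: v0=F3 v1=A3 (M3)
bar 2: v0=G3 v1=A4 (M2)
bar 3: v0=F3 v1=A3 (M3)
bar 4: v0=E3 v1=A3 (P4)
bar 5: v0=D3 v1=D4 (P8)
bar 6: v0=G3 v1=E4 (M6)
bar 7: v0=A3 v1=A4 (P8)
  R4 @ bar2.0: G3/A4 M2 untreated
  R4 @ bar4.0: E3/A3 P4 untreated
  R2 @ bar7.0: G3/E4 M6 -> A3/A4 P8 similar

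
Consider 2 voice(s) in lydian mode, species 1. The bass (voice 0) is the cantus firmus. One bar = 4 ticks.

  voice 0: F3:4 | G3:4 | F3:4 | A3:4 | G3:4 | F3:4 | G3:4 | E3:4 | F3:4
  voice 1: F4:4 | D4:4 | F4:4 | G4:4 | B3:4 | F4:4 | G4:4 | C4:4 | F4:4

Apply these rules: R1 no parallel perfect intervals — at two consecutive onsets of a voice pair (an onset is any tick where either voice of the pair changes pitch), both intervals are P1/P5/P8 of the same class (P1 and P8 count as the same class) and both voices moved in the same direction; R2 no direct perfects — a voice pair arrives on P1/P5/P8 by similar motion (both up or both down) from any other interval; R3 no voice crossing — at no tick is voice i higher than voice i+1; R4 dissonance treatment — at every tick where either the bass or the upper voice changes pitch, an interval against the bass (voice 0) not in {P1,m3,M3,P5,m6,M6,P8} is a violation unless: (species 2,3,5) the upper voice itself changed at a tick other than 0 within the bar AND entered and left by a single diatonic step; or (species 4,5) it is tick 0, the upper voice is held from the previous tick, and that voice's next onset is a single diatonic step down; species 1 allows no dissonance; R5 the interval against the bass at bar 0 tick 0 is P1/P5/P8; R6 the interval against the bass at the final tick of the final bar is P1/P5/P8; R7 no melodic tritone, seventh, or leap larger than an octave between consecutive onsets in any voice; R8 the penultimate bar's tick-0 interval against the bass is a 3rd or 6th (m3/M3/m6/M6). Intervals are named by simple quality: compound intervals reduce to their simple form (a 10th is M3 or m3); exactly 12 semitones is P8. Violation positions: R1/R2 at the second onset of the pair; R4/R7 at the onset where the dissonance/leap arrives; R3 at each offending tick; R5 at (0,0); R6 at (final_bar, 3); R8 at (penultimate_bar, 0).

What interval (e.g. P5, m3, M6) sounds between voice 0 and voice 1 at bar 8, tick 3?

P8

voice 0=F3 voice 1=F4 -> P8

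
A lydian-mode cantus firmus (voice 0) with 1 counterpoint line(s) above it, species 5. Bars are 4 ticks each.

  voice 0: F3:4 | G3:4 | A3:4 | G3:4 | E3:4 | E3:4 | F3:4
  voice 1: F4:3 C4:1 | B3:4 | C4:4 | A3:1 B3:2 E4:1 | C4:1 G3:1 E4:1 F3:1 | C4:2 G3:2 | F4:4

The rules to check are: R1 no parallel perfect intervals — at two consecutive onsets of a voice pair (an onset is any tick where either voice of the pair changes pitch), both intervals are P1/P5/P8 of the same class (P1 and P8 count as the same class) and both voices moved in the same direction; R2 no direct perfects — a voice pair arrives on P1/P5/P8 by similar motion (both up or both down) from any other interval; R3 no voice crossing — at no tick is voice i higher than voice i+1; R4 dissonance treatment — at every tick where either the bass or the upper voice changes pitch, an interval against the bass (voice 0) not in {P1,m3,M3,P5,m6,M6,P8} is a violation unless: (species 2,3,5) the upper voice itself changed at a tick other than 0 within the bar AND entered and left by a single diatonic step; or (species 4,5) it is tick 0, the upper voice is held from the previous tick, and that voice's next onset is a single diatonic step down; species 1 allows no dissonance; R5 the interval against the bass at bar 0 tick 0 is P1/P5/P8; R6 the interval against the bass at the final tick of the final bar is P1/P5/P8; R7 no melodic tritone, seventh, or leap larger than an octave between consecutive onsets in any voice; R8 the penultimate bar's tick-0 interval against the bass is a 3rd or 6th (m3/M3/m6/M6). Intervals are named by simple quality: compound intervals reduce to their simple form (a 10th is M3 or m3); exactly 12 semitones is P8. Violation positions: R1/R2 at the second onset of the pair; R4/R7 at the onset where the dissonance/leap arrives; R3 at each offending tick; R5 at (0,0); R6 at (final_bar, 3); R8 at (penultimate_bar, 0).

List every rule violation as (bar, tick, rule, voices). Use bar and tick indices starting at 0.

(3, 0, R4, (0, 1))
(4, 3, R4, (0, 1))
(4, 3, R7, (1,))
(6, 0, R2, (0, 1))
(6, 0, R7, (1,))

bar 0: v0=F3 v1=F4 downbeat P8
bar 1: v0=G3 v1=B3 downbeat M3
bar 2: v0=A3 v1=C4 downbeat m3
bar 3: v0=G3 v1=A3 downbeat M2
bar 4: v0=E3 v1=C4 downbeat m6
bar 5: v0=E3 v1=C4 downbeat m6
bar 6: v0=F3 v1=F4 downbeat P8
  -> R4 @ bar 3 tick 0 v(0, 1): G3/A3 M2 untreated
  -> R4 @ bar 4 tick 3 v(0, 1): E3/F3 m2 untreated
  -> R7 @ bar 4 tick 3 v(1,): E4->F3 leap 11st
  -> R2 @ bar 6 tick 0 v(0, 1): E3/G3 m3 -> F3/F4 P8 similar
  -> R7 @ bar 6 tick 0 v(1,): G3->F4 leap 10st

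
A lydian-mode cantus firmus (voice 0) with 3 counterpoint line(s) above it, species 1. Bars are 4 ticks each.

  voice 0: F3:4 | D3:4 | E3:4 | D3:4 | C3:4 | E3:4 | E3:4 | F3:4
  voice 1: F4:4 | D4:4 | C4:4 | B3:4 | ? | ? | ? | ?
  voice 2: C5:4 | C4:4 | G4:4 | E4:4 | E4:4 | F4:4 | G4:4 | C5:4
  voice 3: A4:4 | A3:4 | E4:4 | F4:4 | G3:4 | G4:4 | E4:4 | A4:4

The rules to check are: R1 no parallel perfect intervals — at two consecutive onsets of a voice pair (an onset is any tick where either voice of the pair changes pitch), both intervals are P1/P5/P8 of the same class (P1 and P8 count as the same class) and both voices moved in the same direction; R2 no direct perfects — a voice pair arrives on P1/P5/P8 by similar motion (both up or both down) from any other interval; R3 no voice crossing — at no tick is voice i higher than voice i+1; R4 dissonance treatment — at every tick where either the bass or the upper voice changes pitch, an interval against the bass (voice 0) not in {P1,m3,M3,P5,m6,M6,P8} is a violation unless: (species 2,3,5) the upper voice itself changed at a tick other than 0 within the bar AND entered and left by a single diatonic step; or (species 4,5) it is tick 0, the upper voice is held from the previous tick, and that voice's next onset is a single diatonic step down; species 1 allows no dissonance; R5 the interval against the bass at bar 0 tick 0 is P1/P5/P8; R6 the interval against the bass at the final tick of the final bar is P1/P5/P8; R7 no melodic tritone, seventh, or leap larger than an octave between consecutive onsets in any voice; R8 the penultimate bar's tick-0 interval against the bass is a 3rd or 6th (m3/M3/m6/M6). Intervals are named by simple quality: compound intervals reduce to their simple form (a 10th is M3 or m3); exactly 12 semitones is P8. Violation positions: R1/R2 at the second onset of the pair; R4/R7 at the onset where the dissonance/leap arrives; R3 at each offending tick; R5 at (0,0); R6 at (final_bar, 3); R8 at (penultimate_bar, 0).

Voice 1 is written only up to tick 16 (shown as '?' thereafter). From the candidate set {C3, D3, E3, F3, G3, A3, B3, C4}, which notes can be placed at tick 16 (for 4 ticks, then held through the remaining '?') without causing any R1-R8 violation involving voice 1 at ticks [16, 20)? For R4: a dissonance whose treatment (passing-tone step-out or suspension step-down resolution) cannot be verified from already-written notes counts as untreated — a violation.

{A3, C4, E3}

C3: violates R2,R7
D3: violates R4
E3: legal
F3: violates R4,R7
G3: violates R2
A3: legal
B3: violates R4
C4: legal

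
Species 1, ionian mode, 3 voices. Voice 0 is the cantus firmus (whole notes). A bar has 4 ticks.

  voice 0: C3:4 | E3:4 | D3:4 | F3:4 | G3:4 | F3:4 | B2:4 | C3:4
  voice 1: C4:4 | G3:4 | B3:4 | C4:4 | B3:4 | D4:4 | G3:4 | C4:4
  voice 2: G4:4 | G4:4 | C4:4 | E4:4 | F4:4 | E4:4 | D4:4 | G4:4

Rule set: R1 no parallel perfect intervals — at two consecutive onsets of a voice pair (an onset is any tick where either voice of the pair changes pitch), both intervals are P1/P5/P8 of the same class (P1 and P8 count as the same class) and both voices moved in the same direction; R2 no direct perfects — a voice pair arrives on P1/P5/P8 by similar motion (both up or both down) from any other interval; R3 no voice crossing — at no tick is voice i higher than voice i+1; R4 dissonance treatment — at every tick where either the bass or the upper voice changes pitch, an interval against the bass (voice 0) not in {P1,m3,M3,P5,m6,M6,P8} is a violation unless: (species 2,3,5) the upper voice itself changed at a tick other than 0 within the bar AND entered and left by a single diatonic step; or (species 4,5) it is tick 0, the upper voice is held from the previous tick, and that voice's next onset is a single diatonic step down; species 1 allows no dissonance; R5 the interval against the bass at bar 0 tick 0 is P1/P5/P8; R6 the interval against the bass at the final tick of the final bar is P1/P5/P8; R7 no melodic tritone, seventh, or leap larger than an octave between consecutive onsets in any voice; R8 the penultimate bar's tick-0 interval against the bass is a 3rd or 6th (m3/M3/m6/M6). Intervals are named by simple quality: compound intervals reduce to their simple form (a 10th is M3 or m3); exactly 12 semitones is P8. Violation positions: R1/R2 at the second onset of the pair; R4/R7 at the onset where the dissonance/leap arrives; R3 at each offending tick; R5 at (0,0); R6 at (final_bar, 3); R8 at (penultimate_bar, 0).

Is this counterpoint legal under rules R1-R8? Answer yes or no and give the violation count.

bar 0: v0=C3 v1=C4 v2=G4 (P5)
bar 1: v0=E3 v1=G3 v2=G4 (m3)
bar 2: v0=D3 v1=B3 v2=C4 (m7)
bar 3: v0=F3 v1=C4 v2=E4 (M7)
bar 4: v0=G3 v1=B3 v2=F4 (m7)
bar 5: v0=F3 v1=D4 v2=E4 (M7)
bar 6: v0=B2 v1=G3 v2=D4 (m3)
bar 7: v0=C3 v1=C4 v2=G4 (P5)
  R4 @ bar2.0: D3/C4 m7 untreated
  R2 @ bar3.0: D3/B3 M6 -> F3/C4 P5 similar
  R4 @ bar3.0: F3/E4 M7 untreated
  R4 @ bar4.0: G3/F4 m7 untreated
  R4 @ bar5.0: F3/E4 M7 untreated
  R2 @ bar6.0: D4/E4 M2 -> G3/D4 P5 similar
  R7 @ bar6.0: F3->B2 leap 6st
  R1 @ bar7.0: G3/D4 P5 -> C4/G4 P5 similar
  R2 @ bar7.0: B2/G3 m6 -> C3/C4 P8 similar
  R2 @ bar7.0: B2/D4 m3 -> C3/G4 P5 similar

No (10 violations)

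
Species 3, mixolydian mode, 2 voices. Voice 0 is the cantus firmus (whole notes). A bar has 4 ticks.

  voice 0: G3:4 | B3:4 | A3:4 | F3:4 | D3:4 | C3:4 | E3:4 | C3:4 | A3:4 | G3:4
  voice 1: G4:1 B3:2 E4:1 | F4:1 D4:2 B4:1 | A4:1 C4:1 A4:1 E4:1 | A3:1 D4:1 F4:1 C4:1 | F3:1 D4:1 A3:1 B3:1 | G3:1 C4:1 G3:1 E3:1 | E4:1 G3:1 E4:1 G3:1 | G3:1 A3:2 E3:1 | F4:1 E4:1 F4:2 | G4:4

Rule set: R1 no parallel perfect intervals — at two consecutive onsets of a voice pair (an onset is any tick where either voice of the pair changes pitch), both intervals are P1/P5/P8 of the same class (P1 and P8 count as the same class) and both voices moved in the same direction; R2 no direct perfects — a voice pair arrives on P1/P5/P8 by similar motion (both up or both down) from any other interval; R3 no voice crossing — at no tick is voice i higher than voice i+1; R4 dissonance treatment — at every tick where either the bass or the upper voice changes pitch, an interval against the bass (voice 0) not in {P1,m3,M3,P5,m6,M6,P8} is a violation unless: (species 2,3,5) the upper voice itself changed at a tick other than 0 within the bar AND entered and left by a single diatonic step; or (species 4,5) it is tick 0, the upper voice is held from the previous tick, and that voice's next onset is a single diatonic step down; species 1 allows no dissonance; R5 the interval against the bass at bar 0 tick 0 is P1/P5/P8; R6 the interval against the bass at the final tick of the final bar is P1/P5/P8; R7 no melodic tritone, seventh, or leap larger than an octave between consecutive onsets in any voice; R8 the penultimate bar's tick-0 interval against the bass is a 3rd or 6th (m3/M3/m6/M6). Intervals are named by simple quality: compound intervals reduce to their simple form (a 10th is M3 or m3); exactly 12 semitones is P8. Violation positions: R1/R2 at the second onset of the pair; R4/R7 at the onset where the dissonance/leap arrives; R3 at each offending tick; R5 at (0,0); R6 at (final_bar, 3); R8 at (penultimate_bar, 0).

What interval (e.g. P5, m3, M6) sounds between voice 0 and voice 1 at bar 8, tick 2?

m6

voice 0=A3 voice 1=F4 -> m6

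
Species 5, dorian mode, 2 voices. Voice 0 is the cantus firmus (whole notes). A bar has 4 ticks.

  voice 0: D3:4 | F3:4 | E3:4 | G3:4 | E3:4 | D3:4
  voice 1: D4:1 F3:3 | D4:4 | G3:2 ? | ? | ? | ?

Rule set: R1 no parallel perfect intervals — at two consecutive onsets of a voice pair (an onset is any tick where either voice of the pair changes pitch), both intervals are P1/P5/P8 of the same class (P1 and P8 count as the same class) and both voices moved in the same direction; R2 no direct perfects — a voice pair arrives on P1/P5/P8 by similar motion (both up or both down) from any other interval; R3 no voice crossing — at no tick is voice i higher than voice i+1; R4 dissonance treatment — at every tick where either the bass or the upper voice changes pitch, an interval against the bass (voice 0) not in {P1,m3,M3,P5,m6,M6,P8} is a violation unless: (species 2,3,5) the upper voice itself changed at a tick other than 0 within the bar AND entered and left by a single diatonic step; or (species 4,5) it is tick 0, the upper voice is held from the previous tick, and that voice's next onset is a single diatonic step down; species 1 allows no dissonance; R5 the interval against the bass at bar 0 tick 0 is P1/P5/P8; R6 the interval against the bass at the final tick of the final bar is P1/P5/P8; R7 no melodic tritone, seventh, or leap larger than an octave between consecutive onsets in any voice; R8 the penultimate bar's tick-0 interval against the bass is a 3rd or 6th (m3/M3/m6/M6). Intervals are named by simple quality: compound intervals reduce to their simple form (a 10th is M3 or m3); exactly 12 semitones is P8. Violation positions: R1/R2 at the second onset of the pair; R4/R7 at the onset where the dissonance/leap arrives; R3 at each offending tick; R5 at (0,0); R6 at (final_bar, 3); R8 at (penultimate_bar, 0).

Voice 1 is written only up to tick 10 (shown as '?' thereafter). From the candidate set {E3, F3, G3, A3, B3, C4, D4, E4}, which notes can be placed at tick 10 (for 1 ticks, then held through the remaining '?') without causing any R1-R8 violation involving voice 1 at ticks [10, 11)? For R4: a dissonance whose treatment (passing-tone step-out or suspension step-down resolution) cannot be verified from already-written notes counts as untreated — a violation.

{B3, C4, E3, E4, G3}

E3: legal
F3: violates R4
G3: legal
A3: violates R4
B3: legal
C4: legal
D4: violates R4
E4: legal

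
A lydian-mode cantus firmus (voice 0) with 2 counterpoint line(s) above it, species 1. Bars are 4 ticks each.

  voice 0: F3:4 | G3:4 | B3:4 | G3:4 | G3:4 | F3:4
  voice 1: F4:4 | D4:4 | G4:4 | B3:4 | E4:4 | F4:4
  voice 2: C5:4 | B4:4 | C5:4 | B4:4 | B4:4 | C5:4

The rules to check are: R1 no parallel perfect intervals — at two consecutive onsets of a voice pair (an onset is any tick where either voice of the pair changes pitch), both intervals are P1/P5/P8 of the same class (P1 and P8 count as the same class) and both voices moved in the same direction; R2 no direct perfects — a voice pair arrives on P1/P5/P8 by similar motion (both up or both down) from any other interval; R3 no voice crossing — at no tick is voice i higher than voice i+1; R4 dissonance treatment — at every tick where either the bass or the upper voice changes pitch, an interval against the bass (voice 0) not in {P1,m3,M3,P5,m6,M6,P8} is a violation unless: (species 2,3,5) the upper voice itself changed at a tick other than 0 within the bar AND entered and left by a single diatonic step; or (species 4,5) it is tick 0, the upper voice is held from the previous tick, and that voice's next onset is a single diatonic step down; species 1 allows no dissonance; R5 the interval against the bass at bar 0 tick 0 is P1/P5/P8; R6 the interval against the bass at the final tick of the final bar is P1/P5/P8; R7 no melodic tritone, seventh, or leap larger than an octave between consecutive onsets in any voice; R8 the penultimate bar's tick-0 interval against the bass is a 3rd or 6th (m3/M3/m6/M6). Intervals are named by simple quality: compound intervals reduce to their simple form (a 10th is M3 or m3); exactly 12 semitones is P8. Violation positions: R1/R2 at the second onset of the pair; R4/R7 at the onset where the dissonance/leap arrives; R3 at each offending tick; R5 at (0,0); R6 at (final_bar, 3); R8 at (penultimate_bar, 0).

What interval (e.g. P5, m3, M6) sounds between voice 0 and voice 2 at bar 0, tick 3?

voice 0=F3 voice 2=C5 -> P5

P5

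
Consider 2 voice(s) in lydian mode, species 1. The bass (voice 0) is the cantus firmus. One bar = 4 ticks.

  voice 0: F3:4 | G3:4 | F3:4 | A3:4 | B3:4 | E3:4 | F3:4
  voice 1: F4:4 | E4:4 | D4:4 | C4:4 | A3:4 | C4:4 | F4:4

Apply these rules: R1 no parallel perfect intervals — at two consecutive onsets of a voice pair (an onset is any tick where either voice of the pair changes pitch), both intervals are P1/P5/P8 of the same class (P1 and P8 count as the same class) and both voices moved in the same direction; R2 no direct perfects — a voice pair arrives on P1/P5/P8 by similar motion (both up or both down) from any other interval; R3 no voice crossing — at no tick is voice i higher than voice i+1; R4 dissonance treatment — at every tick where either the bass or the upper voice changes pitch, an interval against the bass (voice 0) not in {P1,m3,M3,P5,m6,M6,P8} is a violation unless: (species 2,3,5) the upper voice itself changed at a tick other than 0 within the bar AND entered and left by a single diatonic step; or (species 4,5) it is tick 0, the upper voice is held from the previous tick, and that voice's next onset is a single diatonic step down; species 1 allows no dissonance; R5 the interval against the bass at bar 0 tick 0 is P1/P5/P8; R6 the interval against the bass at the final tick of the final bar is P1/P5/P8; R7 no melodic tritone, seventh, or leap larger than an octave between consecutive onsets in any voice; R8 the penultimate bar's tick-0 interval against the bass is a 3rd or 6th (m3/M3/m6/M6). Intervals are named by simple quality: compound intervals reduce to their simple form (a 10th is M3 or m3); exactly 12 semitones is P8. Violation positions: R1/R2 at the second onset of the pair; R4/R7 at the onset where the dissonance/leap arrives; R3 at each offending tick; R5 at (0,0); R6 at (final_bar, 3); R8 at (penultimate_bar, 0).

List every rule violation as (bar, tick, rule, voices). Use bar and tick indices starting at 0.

(4, 0, R3, (0, 1))
(4, 0, R4, (0, 1))
(4, 1, R3, (0, 1))
(4, 2, R3, (0, 1))
(4, 3, R3, (0, 1))
(6, 0, R2, (0, 1))

bar 0: v0=F3 v1=F4 downbeat P8
bar 1: v0=G3 v1=E4 downbeat M6
bar 2: v0=F3 v1=D4 downbeat M6
bar 3: v0=A3 v1=C4 downbeat m3
bar 4: v0=B3 v1=A3 downbeat M2
bar 5: v0=E3 v1=C4 downbeat m6
bar 6: v0=F3 v1=F4 downbeat P8
  -> R3 @ bar 4 tick 0 v(0, 1): B3 above A3
  -> R4 @ bar 4 tick 0 v(0, 1): B3/A3 M2 untreated
  -> R3 @ bar 4 tick 1 v(0, 1): B3 above A3
  -> R3 @ bar 4 tick 2 v(0, 1): B3 above A3
  -> R3 @ bar 4 tick 3 v(0, 1): B3 above A3
  -> R2 @ bar 6 tick 0 v(0, 1): E3/C4 m6 -> F3/F4 P8 similar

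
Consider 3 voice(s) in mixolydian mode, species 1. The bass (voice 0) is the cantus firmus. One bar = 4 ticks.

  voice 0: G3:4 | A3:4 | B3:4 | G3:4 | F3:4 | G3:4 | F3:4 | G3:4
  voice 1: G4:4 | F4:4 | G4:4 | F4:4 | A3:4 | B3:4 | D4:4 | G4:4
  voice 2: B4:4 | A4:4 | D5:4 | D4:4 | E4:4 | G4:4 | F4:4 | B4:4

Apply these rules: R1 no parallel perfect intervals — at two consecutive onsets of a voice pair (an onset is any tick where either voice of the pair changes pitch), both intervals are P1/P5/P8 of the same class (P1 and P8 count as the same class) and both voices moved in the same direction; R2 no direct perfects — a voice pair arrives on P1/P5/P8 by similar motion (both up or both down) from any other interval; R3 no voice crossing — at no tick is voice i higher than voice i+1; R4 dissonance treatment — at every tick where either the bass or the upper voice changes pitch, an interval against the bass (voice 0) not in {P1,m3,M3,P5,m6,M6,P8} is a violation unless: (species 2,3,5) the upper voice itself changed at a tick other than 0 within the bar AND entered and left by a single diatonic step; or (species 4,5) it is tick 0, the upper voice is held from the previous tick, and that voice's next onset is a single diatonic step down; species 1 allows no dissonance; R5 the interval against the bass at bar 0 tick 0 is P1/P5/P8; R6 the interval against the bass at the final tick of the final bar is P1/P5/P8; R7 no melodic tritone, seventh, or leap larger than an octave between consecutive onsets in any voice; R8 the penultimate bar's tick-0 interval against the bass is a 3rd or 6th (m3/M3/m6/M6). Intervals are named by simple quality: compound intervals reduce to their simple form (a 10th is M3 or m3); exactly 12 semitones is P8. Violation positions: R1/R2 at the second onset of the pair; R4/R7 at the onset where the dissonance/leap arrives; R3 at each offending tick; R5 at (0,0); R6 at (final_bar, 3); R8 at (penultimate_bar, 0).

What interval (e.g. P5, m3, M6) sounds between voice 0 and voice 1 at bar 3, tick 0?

m7

voice 0=G3 voice 1=F4 -> m7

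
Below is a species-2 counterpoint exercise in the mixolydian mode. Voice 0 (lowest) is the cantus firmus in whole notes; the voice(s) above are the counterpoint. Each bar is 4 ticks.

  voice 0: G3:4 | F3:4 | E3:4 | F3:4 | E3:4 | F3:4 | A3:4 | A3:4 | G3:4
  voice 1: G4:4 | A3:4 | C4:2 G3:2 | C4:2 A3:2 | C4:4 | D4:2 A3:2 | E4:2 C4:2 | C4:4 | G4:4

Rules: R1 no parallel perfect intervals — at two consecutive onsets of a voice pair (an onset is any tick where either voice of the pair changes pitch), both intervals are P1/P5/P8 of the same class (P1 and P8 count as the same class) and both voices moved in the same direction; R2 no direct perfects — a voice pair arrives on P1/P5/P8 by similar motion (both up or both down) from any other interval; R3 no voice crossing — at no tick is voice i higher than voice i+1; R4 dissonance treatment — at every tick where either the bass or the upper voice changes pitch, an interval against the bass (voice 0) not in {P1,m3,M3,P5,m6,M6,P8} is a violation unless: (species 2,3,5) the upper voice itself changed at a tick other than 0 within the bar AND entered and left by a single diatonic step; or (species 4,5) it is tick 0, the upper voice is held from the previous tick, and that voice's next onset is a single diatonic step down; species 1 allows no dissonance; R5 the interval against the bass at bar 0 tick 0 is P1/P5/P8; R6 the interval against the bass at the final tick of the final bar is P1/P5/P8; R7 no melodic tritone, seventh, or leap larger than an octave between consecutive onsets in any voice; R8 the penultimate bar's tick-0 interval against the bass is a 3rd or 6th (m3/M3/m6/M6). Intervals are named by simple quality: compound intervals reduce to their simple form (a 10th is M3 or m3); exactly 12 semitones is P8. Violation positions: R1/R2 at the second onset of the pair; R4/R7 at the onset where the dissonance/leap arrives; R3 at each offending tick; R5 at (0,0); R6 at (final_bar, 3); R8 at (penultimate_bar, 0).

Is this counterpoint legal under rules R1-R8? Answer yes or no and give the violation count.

No (3 violations)

bar 0: v0=G3 v1=G4 (P8)
bar 1: v0=F3 v1=A3 (M3)
bar 2: v0=E3 v1=C4 (m6)
bar 3: v0=F3 v1=C4 (P5)
bar 4: v0=E3 v1=C4 (m6)
bar 5: v0=F3 v1=D4 (M6)
bar 6: v0=A3 v1=E4 (P5)
bar 7: v0=A3 v1=C4 (m3)
bar 8: v0=G3 v1=G4 (P8)
  R7 @ bar1.0: G4->A3 leap 10st
  R2 @ bar3.0: E3/G3 m3 -> F3/C4 P5 similar
  R2 @ bar6.0: F3/A3 M3 -> A3/E4 P5 similar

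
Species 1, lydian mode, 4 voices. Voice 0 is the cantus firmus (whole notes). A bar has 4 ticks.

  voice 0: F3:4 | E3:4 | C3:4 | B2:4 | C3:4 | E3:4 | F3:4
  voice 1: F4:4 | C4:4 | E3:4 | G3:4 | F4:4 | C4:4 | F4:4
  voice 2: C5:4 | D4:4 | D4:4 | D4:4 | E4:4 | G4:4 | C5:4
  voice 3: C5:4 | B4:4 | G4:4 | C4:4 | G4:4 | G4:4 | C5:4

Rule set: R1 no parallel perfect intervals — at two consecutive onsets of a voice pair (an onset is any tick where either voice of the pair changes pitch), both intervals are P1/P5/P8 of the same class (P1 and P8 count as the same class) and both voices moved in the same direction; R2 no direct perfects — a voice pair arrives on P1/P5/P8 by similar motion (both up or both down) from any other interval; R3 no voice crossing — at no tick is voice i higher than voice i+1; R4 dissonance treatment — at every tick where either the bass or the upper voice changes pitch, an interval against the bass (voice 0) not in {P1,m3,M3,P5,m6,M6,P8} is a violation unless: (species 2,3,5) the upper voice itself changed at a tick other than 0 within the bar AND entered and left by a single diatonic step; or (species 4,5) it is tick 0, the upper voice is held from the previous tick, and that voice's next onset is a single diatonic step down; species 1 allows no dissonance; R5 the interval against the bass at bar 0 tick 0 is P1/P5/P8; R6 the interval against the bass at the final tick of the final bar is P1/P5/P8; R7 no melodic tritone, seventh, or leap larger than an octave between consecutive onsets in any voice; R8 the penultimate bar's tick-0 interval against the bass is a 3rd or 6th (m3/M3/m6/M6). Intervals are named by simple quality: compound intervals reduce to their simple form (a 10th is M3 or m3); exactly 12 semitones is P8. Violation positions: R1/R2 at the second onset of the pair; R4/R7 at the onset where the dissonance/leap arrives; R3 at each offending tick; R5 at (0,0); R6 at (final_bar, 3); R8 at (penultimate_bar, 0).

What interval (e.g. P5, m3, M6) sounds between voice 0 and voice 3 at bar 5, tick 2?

m3

voice 0=E3 voice 3=G4 -> m3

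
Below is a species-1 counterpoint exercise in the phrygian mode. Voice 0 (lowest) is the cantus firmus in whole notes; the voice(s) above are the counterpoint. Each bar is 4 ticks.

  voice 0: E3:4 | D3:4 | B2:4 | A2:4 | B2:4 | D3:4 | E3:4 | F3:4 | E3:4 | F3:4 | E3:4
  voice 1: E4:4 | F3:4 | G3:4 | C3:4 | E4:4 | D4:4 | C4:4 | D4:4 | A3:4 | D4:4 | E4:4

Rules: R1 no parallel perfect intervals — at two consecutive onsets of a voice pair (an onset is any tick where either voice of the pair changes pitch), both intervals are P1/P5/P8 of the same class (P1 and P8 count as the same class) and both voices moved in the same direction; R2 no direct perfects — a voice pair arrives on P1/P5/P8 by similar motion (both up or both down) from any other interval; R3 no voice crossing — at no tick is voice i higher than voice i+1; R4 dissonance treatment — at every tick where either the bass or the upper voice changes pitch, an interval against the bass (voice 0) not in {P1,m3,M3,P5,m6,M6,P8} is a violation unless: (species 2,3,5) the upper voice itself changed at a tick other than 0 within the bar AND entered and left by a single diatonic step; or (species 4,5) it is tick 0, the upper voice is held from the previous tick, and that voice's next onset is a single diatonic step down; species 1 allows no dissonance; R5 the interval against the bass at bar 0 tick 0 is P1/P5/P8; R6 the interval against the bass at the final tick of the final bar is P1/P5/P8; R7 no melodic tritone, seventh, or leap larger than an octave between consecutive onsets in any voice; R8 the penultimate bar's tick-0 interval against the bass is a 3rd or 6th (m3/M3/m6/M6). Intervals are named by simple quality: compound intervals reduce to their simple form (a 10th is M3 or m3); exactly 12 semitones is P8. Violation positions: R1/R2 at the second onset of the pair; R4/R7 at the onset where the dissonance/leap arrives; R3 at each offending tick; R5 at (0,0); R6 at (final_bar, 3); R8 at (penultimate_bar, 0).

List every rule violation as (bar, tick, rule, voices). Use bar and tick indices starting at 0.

(1, 0, R7, (1,))
(4, 0, R4, (0, 1))
(4, 0, R7, (1,))
(8, 0, R4, (0, 1))

bar 0: v0=E3 v1=E4 downbeat P8
bar 1: v0=D3 v1=F3 downbeat m3
bar 2: v0=B2 v1=G3 downbeat m6
bar 3: v0=A2 v1=C3 downbeat m3
bar 4: v0=B2 v1=E4 downbeat P4
bar 5: v0=D3 v1=D4 downbeat P8
bar 6: v0=E3 v1=C4 downbeat m6
bar 7: v0=F3 v1=D4 downbeat M6
bar 8: v0=E3 v1=A3 downbeat P4
bar 9: v0=F3 v1=D4 downbeat M6
bar 10: v0=E3 v1=E4 downbeat P8
  -> R7 @ bar 1 tick 0 v(1,): E4->F3 leap 11st
  -> R4 @ bar 4 tick 0 v(0, 1): B2/E4 P4 untreated
  -> R7 @ bar 4 tick 0 v(1,): C3->E4 leap 16st
  -> R4 @ bar 8 tick 0 v(0, 1): E3/A3 P4 untreated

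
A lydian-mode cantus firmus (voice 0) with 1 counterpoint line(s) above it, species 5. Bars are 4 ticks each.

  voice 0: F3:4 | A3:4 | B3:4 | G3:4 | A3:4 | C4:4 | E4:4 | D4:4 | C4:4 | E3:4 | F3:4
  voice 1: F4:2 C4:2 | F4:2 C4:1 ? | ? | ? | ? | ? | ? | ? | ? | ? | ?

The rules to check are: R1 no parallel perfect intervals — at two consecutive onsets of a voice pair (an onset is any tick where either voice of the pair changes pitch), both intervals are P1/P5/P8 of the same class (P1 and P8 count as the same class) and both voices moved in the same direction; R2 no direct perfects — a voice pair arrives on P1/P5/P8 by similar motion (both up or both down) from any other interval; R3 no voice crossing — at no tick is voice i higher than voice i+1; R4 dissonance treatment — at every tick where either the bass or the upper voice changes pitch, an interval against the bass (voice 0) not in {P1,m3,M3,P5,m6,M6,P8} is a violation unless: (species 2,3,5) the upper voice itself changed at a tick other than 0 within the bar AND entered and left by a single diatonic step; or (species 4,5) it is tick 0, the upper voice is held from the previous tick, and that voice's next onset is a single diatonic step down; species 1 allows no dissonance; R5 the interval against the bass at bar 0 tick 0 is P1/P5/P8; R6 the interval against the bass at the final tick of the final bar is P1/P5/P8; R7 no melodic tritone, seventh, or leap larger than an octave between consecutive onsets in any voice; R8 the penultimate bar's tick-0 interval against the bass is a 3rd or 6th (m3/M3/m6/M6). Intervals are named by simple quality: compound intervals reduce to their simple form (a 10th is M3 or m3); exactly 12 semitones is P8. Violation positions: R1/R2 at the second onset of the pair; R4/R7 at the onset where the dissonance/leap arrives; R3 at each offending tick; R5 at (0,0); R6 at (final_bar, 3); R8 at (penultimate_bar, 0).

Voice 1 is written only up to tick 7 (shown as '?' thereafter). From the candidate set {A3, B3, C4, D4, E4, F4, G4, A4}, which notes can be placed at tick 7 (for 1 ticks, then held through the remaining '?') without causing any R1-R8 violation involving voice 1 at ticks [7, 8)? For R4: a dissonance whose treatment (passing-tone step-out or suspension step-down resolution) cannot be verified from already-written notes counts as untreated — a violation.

A3: legal
B3: violates R4
C4: legal
D4: violates R4
E4: legal
F4: legal
G4: violates R4
A4: legal

{A3, A4, C4, E4, F4}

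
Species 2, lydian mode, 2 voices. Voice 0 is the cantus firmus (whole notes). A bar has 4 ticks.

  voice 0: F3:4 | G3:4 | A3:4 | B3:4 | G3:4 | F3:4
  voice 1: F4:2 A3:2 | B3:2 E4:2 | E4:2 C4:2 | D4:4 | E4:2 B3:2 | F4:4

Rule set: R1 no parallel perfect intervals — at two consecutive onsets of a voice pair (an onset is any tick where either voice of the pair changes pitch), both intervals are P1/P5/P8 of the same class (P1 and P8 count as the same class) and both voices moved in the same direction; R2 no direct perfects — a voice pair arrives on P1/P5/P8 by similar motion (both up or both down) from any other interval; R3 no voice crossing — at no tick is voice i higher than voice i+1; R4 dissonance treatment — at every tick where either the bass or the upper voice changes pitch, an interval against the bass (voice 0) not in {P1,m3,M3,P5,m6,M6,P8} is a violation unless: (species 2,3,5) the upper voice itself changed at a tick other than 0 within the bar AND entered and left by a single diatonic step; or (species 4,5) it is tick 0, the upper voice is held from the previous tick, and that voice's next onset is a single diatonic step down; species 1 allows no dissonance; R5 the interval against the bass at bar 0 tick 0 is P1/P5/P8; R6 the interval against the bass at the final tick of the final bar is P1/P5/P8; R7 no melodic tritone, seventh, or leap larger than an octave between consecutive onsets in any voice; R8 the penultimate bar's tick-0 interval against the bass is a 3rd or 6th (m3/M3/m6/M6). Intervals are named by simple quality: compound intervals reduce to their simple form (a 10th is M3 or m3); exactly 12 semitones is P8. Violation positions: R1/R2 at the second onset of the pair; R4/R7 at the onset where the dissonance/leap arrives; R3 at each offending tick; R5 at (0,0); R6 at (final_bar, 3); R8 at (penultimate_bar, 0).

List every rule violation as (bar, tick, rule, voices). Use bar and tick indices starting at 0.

bar 0: v0=F3 v1=F4 downbeat P8
bar 1: v0=G3 v1=B3 downbeat M3
bar 2: v0=A3 v1=E4 downbeat P5
bar 3: v0=B3 v1=D4 downbeat m3
bar 4: v0=G3 v1=E4 downbeat M6
bar 5: v0=F3 v1=F4 downbeat P8
  -> R7 @ bar 5 tick 0 v(1,): B3->F4 leap 6st

(5, 0, R7, (1,))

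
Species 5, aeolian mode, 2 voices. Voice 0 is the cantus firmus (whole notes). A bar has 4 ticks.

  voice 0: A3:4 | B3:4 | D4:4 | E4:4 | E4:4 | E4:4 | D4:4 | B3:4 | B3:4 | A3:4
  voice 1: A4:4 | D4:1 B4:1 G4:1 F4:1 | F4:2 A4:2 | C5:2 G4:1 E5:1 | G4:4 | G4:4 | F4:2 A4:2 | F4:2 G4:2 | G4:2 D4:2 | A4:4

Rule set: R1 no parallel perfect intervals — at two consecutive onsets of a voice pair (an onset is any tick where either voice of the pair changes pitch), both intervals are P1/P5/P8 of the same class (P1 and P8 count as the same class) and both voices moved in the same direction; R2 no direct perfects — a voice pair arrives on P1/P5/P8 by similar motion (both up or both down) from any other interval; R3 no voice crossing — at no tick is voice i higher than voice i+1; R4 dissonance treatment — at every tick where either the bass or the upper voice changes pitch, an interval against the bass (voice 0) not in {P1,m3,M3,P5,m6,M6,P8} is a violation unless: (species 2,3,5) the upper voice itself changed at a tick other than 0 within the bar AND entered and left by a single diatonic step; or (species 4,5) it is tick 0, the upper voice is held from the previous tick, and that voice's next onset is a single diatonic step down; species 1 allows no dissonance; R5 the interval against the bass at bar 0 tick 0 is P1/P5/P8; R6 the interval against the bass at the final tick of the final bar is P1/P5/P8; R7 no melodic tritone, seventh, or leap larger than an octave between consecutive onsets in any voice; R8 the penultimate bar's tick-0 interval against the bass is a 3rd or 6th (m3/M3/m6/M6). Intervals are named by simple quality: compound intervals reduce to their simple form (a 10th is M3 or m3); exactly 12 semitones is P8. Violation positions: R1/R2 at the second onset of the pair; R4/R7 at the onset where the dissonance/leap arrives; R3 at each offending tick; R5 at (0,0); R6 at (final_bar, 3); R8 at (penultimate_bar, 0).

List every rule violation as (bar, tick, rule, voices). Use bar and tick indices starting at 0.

(1, 3, R4, (0, 1))
(7, 0, R4, (0, 1))

bar 0: v0=A3 v1=A4 downbeat P8
bar 1: v0=B3 v1=D4 downbeat m3
bar 2: v0=D4 v1=F4 downbeat m3
bar 3: v0=E4 v1=C5 downbeat m6
bar 4: v0=E4 v1=G4 downbeat m3
bar 5: v0=E4 v1=G4 downbeat m3
bar 6: v0=D4 v1=F4 downbeat m3
bar 7: v0=B3 v1=F4 downbeat TT
bar 8: v0=B3 v1=G4 downbeat m6
bar 9: v0=A3 v1=A4 downbeat P8
  -> R4 @ bar 1 tick 3 v(0, 1): B3/F4 TT untreated
  -> R4 @ bar 7 tick 0 v(0, 1): B3/F4 TT untreated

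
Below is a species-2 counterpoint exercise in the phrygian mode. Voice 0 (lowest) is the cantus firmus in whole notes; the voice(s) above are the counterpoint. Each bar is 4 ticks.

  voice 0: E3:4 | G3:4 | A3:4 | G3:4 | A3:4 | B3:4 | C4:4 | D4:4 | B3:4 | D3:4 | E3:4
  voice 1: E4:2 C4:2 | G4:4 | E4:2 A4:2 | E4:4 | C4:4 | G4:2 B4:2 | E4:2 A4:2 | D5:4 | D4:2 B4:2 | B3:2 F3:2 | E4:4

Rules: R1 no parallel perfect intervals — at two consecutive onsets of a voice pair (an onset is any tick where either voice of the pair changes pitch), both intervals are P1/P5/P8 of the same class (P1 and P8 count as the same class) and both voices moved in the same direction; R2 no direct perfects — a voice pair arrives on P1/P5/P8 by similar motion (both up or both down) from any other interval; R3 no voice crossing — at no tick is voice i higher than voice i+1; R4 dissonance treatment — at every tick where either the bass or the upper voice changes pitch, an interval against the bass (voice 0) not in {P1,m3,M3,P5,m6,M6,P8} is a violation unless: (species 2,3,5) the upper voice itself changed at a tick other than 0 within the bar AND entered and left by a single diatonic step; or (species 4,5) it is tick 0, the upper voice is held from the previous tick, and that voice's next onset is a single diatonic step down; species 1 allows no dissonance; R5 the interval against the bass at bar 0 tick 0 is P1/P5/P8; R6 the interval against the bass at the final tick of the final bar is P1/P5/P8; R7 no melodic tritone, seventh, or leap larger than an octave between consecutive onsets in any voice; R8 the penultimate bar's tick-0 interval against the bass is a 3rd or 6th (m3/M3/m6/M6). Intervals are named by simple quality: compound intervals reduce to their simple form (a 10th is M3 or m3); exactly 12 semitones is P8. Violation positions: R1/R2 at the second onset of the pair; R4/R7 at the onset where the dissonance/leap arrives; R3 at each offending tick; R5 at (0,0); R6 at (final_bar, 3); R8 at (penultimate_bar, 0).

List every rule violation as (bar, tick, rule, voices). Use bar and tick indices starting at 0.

bar 0: v0=E3 v1=E4 downbeat P8
bar 1: v0=G3 v1=G4 downbeat P8
bar 2: v0=A3 v1=E4 downbeat P5
bar 3: v0=G3 v1=E4 downbeat M6
bar 4: v0=A3 v1=C4 downbeat m3
bar 5: v0=B3 v1=G4 downbeat m6
bar 6: v0=C4 v1=E4 downbeat M3
bar 7: v0=D4 v1=D5 downbeat P8
bar 8: v0=B3 v1=D4 downbeat m3
bar 9: v0=D3 v1=B3 downbeat M6
bar 10: v0=E3 v1=E4 downbeat P8
  -> R2 @ bar 1 tick 0 v(0, 1): E3/C4 m6 -> G3/G4 P8 similar
  -> R2 @ bar 7 tick 0 v(0, 1): C4/A4 M6 -> D4/D5 P8 similar
  -> R7 @ bar 9 tick 2 v(1,): B3->F3 leap 6st
  -> R2 @ bar 10 tick 0 v(0, 1): D3/F3 m3 -> E3/E4 P8 similar
  -> R7 @ bar 10 tick 0 v(1,): F3->E4 leap 11st

(1, 0, R2, (0, 1))
(7, 0, R2, (0, 1))
(9, 2, R7, (1,))
(10, 0, R2, (0, 1))
(10, 0, R7, (1,))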